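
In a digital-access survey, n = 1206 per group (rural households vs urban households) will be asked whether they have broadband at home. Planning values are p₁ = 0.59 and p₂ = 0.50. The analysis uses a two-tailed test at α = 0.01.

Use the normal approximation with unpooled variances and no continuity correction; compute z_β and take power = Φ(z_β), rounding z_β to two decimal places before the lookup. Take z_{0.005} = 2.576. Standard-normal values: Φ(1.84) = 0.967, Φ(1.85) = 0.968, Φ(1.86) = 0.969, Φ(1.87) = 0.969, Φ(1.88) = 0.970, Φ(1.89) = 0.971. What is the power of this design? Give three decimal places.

Power ≈ 0.970

z_β = |p₁−p₂|·√(n/[p₁q₁+p₂q₂]) − z_{α/2}
    = 0.09 · √(1206/0.4919) − 2.576
    = 0.09 · 49.5148 − 2.576
    = 4.4563 − 2.576 = 1.8803 → 1.88
Power = Φ(1.88) = 0.970.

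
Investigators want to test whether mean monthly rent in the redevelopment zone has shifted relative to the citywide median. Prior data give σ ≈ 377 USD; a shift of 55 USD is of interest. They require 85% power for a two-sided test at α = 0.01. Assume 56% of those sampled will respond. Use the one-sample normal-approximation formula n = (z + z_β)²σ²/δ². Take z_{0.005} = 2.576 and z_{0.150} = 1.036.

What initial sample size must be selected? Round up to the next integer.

n = 1095

n = (z_{α/2} + z_β)² · σ² / δ²
  = (2.576 + 1.036)² · 377² / 55²
  = 13.0465 · 142129 / 3025
  = 612.99
Adjust for 56% response: 612.99 / 0.56 = 1094.62.
Round up → n = 1095.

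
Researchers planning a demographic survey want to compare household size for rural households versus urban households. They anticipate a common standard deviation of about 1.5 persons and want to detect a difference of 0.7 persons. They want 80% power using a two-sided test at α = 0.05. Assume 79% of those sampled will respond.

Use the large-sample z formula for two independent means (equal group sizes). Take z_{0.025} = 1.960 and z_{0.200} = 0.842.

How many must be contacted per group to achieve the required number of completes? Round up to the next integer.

n = (z_{α/2} + z_β)² · (σ₁² + σ₂²) / δ²
  = (1.960 + 0.842)² · (2·1.5² = 4.5) / 0.7²
  = 7.8512 · 4.5 / 0.49
  = 72.10
Adjust for 79% response: 72.10 / 0.79 = 91.27.
Round up → n = 92 per group.

n = 92 per group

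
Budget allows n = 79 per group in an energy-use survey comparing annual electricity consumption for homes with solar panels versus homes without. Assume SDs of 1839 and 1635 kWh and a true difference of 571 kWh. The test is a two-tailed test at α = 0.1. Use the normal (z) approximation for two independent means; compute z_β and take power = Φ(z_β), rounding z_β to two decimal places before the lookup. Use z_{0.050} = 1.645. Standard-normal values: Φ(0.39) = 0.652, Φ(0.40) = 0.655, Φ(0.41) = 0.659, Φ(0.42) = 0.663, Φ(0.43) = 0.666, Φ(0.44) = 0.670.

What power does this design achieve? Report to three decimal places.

z_β = δ·√(n/(σ₁²+σ₂²)) − z_{α/2}
    = 571 · √(79/6055146) − 1.645
    = 571 · 0.00361 − 1.645
    = 2.0625 − 1.645 = 0.4175 → 0.42
Power = Φ(0.42) = 0.663.

Power ≈ 0.663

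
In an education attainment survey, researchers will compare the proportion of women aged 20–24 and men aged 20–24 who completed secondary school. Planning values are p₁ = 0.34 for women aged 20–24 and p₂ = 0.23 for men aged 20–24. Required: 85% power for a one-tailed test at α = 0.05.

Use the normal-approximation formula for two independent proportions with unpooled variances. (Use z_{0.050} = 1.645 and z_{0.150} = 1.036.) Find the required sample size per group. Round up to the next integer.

n = (z_α + z_β)² · [p₁(1−p₁) + p₂(1−p₂)] / (p₁ − p₂)²
  = (1.645 + 1.036)² · (0.34·0.66 + 0.23·0.77) / (0.11)²
  = (2.681)² · (0.2244 + 0.1771) / 0.0121
  = 7.1878 · 0.4015 / 0.0121
  = 238.50
Round up → n = 239 per group.

n = 239 per group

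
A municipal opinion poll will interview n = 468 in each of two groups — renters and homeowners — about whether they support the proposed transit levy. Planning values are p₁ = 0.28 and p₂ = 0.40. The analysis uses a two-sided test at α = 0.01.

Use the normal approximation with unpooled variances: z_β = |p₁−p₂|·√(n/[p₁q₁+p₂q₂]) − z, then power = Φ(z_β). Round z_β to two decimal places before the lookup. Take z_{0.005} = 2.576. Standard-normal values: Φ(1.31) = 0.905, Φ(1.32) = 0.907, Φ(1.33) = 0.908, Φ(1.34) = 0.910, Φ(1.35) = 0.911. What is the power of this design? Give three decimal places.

Power ≈ 0.908

z_β = |p₁−p₂|·√(n/[p₁q₁+p₂q₂]) − z_{α/2}
    = 0.12 · √(468/0.4416) − 2.576
    = 0.12 · 32.5543 − 2.576
    = 3.9065 − 2.576 = 1.3305 → 1.33
Power = Φ(1.33) = 0.908.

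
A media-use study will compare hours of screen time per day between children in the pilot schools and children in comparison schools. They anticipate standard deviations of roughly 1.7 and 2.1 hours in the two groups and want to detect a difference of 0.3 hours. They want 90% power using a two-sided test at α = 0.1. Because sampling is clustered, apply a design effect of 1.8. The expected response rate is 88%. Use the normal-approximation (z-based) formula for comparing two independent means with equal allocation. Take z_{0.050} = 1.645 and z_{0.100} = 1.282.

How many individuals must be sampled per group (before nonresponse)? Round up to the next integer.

n = (z_{α/2} + z_β)² · (σ₁² + σ₂²) / δ²
  = (1.645 + 1.282)² · (1.7² + 2.1² = 7.3) / 0.3²
  = 8.5673 · 7.3 / 0.09
  = 694.91
Design effect: 1.8 × 694.91 = 1250.83.
Adjust for 88% response: 1250.83 / 0.88 = 1421.40.
Round up → n = 1422 per group.

n = 1422 per group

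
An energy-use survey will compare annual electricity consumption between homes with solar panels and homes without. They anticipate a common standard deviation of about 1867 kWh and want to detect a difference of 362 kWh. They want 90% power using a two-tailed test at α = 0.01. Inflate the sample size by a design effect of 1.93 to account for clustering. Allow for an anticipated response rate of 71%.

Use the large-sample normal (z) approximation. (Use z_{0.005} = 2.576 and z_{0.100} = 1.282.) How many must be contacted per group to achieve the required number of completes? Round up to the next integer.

n = (z_{α/2} + z_β)² · (σ₁² + σ₂²) / δ²
  = (2.576 + 1.282)² · (2·1867² = 6971378) / 362²
  = 14.8842 · 6971378 / 131044
  = 791.82
Design effect: 1.93 × 791.82 = 1528.21.
Adjust for 71% response: 1528.21 / 0.71 = 2152.41.
Round up → n = 2153 per group.

n = 2153 per group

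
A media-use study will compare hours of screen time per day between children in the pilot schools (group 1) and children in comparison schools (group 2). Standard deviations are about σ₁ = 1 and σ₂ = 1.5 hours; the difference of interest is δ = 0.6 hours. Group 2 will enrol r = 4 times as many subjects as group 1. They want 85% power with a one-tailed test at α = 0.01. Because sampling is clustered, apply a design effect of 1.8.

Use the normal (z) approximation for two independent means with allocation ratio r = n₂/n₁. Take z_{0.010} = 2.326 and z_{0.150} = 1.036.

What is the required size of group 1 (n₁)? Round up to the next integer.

n₁ = 89

n₁ = (z_α + z_β)² · (σ₁² + σ₂²/r) / δ²
   = (2.326 + 1.036)² · (1² + 1.5²/4) / 0.6²
   = 11.3030 · (1 + 0.5625) / 0.36
   = 11.3030 · 1.5625 / 0.36
   = 49.06
Design effect: 1.8 × 49.06 = 88.31.
Round up → n₁ = 89; n₂ = r·n₁ = 4 × 89 = 356.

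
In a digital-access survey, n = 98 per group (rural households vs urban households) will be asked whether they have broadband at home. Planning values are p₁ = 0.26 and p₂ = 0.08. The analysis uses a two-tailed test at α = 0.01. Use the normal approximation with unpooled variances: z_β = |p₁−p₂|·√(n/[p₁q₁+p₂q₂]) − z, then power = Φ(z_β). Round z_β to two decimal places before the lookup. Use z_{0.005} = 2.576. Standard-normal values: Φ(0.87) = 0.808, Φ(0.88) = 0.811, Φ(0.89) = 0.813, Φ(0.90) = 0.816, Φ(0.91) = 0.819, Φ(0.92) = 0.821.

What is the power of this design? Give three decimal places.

z_β = |p₁−p₂|·√(n/[p₁q₁+p₂q₂]) − z_{α/2}
    = 0.18 · √(98/0.2660) − 2.576
    = 0.18 · 19.1943 − 2.576
    = 3.4550 − 2.576 = 0.8790 → 0.88
Power = Φ(0.88) = 0.811.

Power ≈ 0.811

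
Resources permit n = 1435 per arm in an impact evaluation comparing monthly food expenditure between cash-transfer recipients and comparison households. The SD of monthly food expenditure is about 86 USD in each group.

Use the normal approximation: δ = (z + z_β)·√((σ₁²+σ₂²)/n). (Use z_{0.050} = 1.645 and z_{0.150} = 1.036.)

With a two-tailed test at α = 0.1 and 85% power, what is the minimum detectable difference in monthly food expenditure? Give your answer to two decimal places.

Minimum detectable difference ≈ 8.61 USD

δ = (z_{α/2} + z_β) · √((σ₁²+σ₂²)/n)
  = (1.645 + 1.036) · √(14792/1435)
  = 2.681 · √10.308
  = 2.681 · 3.2106
  = 8.6076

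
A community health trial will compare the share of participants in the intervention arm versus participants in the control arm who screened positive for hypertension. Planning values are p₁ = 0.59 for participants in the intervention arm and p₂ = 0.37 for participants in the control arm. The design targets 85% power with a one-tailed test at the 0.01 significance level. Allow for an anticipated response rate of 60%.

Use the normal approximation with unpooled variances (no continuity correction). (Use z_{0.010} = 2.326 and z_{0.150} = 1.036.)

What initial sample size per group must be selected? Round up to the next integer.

n = (z_α + z_β)² · [p₁(1−p₁) + p₂(1−p₂)] / (p₁ − p₂)²
  = (2.326 + 1.036)² · (0.59·0.41 + 0.37·0.63) / (0.22)²
  = (3.362)² · (0.2419 + 0.2331) / 0.0484
  = 11.3030 · 0.4750 / 0.0484
  = 110.93
Adjust for 60% response: 110.93 / 0.60 = 184.88.
Round up → n = 185 per group.

n = 185 per group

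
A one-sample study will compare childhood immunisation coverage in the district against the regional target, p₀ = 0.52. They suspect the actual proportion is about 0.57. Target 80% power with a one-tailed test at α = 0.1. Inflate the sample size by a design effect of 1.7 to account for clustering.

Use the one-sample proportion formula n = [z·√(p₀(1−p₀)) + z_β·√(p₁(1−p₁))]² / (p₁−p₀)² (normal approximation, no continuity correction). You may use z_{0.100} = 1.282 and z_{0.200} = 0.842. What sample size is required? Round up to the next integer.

n = 761

n = [z_α·√(p₀q₀) + z_β·√(p₁q₁)]² / (p₁ − p₀)²
  = [1.282·√(0.52·0.48) + 0.842·√(0.57·0.43)]² / (0.05)²
  = [1.282·0.4996 + 0.842·0.4951]² / 0.0025
  = [1.0573]² / 0.0025
  = 447.19
Design effect: 1.7 × 447.19 = 760.22.
Round up → n = 761.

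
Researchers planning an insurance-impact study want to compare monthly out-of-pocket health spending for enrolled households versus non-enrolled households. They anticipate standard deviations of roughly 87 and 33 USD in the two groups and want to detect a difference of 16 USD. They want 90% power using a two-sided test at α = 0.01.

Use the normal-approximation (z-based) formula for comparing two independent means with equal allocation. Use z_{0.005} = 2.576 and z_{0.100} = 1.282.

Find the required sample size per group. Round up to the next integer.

n = (z_{α/2} + z_β)² · (σ₁² + σ₂²) / δ²
  = (2.576 + 1.282)² · (87² + 33² = 8658) / 16²
  = 14.8842 · 8658 / 256
  = 503.39
Round up → n = 504 per group.

n = 504 per group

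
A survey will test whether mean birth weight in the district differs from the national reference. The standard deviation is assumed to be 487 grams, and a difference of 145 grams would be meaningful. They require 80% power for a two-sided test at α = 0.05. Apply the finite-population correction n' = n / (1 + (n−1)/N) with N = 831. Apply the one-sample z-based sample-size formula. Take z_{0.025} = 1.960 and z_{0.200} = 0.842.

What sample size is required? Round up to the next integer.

n = (z_{α/2} + z_β)² · σ² / δ²
  = (1.960 + 0.842)² · 487² / 145²
  = 7.8512 · 237169 / 21025
  = 88.56
Finite-population correction (N = 831): 88.56 / (1 + (88.56 − 1)/831) = 80.12.
Round up → n = 81.

n = 81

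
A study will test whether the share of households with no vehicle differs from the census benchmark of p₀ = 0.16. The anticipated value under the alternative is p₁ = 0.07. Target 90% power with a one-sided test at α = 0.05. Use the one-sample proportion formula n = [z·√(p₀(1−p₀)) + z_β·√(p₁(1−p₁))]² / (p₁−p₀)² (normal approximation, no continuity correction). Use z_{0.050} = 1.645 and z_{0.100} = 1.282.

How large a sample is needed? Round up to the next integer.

n = [z_α·√(p₀q₀) + z_β·√(p₁q₁)]² / (p₁ − p₀)²
  = [1.645·√(0.16·0.84) + 1.282·√(0.07·0.93)]² / (-0.09)²
  = [1.645·0.3666 + 1.282·0.2551]² / 0.0081
  = [0.9302]² / 0.0081
  = 106.82
Round up → n = 107.

n = 107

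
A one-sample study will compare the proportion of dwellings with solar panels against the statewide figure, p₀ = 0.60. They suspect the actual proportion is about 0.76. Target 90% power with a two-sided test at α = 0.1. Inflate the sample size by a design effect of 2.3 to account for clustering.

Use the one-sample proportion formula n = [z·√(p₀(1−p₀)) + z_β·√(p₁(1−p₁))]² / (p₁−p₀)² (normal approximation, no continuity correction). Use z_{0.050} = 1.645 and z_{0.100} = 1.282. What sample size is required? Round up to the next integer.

n = [z_{α/2}·√(p₀q₀) + z_β·√(p₁q₁)]² / (p₁ − p₀)²
  = [1.645·√(0.60·0.40) + 1.282·√(0.76·0.24)]² / (0.16)²
  = [1.645·0.4899 + 1.282·0.4271]² / 0.0256
  = [1.3534]² / 0.0256
  = 71.55
Design effect: 2.3 × 71.55 = 164.57.
Round up → n = 165.

n = 165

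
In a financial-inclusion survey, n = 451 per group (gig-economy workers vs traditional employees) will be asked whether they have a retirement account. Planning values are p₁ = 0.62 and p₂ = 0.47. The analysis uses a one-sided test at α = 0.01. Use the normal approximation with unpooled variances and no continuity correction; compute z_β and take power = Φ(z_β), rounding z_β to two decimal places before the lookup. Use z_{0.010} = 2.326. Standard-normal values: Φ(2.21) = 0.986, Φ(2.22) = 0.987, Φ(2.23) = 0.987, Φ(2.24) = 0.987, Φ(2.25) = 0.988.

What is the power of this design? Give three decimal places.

z_β = |p₁−p₂|·√(n/[p₁q₁+p₂q₂]) − z_α
    = 0.15 · √(451/0.4847) − 2.326
    = 0.15 · 30.5036 − 2.326
    = 4.5755 − 2.326 = 2.2495 → 2.25
Power = Φ(2.25) = 0.988.

Power ≈ 0.988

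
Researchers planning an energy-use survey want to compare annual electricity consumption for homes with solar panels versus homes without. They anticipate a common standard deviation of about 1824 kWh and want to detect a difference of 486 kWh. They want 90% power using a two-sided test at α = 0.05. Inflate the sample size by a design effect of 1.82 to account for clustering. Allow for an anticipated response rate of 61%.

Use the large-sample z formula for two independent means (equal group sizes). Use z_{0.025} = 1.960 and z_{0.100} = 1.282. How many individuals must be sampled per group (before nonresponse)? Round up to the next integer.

n = 884 per group

n = (z_{α/2} + z_β)² · (σ₁² + σ₂²) / δ²
  = (1.960 + 1.282)² · (2·1824² = 6653952) / 486²
  = 10.5106 · 6653952 / 236196
  = 296.10
Design effect: 1.82 × 296.10 = 538.90.
Adjust for 61% response: 538.90 / 0.61 = 883.44.
Round up → n = 884 per group.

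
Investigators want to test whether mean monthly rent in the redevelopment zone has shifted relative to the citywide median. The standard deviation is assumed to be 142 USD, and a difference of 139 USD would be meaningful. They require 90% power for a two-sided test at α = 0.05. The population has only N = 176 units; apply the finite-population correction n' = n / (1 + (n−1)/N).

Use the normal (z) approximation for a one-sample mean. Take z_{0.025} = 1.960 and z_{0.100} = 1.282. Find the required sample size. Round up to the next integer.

n = 11

n = (z_{α/2} + z_β)² · σ² / δ²
  = (1.960 + 1.282)² · 142² / 139²
  = 10.5106 · 20164 / 19321
  = 10.97
Finite-population correction (N = 176): 10.97 / (1 + (10.97 − 1)/176) = 10.38.
Round up → n = 11.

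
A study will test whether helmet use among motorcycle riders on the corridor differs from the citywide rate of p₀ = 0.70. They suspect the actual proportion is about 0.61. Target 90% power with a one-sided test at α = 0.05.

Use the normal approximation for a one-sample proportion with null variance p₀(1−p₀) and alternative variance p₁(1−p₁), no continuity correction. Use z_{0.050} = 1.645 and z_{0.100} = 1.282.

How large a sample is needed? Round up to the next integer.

n = [z_α·√(p₀q₀) + z_β·√(p₁q₁)]² / (p₁ − p₀)²
  = [1.645·√(0.70·0.30) + 1.282·√(0.61·0.39)]² / (-0.09)²
  = [1.645·0.4583 + 1.282·0.4877]² / 0.0081
  = [1.3791]² / 0.0081
  = 234.81
Round up → n = 235.

n = 235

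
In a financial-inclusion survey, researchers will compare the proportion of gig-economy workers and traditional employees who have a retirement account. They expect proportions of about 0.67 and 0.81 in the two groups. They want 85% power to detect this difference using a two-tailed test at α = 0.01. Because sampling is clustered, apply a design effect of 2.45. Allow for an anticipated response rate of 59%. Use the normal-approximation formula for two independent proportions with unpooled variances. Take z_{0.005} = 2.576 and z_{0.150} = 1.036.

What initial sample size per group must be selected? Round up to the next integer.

n = 1037 per group

n = (z_{α/2} + z_β)² · [p₁(1−p₁) + p₂(1−p₂)] / (p₁ − p₂)²
  = (2.576 + 1.036)² · (0.67·0.33 + 0.81·0.19) / (-0.14)²
  = (3.612)² · (0.2211 + 0.1539) / 0.0196
  = 13.0465 · 0.3750 / 0.0196
  = 249.61
Design effect: 2.45 × 249.61 = 611.56.
Adjust for 59% response: 611.56 / 0.59 = 1036.54.
Round up → n = 1037 per group.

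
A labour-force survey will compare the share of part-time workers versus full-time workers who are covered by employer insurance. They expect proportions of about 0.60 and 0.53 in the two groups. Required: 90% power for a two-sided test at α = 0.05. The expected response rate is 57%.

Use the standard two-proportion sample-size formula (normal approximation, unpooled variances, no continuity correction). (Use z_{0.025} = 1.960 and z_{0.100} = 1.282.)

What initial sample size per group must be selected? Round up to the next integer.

n = (z_{α/2} + z_β)² · [p₁(1−p₁) + p₂(1−p₂)] / (p₁ − p₂)²
  = (1.960 + 1.282)² · (0.60·0.40 + 0.53·0.47) / (0.07)²
  = (3.242)² · (0.2400 + 0.2491) / 0.0049
  = 10.5106 · 0.4891 / 0.0049
  = 1049.13
Adjust for 57% response: 1049.13 / 0.57 = 1840.57.
Round up → n = 1841 per group.

n = 1841 per group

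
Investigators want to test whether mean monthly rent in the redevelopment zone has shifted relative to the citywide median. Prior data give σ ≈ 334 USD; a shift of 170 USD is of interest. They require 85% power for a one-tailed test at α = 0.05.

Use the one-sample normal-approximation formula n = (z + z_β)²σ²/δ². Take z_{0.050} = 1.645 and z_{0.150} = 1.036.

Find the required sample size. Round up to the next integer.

n = (z_α + z_β)² · σ² / δ²
  = (1.645 + 1.036)² · 334² / 170²
  = 7.1878 · 111556 / 28900
  = 27.75
Round up → n = 28.

n = 28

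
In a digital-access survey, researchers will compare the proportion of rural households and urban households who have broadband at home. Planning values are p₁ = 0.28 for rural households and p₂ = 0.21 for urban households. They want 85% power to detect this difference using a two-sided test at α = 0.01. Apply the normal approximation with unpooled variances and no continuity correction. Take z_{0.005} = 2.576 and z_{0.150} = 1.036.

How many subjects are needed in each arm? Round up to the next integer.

n = (z_{α/2} + z_β)² · [p₁(1−p₁) + p₂(1−p₂)] / (p₁ − p₂)²
  = (2.576 + 1.036)² · (0.28·0.72 + 0.21·0.79) / (0.07)²
  = (3.612)² · (0.2016 + 0.1659) / 0.0049
  = 13.0465 · 0.3675 / 0.0049
  = 978.49
Round up → n = 979 per group.

n = 979 per group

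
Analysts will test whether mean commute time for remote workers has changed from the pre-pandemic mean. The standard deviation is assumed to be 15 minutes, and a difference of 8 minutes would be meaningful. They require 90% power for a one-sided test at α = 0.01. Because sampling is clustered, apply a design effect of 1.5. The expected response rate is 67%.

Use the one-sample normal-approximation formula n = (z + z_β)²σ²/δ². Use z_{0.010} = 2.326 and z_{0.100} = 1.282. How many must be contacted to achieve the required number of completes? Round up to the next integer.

n = (z_α + z_β)² · σ² / δ²
  = (2.326 + 1.282)² · 15² / 8²
  = 13.0177 · 225 / 64
  = 45.77
Design effect: 1.5 × 45.77 = 68.65.
Adjust for 67% response: 68.65 / 0.67 = 102.46.
Round up → n = 103.

n = 103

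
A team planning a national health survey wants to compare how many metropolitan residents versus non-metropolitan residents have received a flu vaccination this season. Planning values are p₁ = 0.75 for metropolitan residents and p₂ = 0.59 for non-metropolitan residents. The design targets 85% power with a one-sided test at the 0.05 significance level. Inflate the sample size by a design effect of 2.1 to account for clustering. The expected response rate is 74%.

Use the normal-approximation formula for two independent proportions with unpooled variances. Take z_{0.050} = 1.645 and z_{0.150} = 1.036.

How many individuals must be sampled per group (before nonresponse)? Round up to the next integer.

n = 343 per group

n = (z_α + z_β)² · [p₁(1−p₁) + p₂(1−p₂)] / (p₁ − p₂)²
  = (1.645 + 1.036)² · (0.75·0.25 + 0.59·0.41) / (0.16)²
  = (2.681)² · (0.1875 + 0.2419) / 0.0256
  = 7.1878 · 0.4294 / 0.0256
  = 120.56
Design effect: 2.1 × 120.56 = 253.18.
Adjust for 74% response: 253.18 / 0.74 = 342.14.
Round up → n = 343 per group.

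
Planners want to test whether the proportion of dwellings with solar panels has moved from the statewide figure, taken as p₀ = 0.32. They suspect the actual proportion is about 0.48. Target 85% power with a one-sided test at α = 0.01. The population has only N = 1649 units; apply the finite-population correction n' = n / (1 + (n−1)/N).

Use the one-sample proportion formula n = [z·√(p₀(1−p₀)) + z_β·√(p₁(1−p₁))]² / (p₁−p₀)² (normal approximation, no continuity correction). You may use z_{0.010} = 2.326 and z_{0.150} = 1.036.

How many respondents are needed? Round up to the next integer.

n = [z_α·√(p₀q₀) + z_β·√(p₁q₁)]² / (p₁ − p₀)²
  = [2.326·√(0.32·0.68) + 1.036·√(0.48·0.52)]² / (0.16)²
  = [2.326·0.4665 + 1.036·0.4996]² / 0.0256
  = [1.6026]² / 0.0256
  = 100.33
Finite-population correction (N = 1649): 100.33 / (1 + (100.33 − 1)/1649) = 94.63.
Round up → n = 95.

n = 95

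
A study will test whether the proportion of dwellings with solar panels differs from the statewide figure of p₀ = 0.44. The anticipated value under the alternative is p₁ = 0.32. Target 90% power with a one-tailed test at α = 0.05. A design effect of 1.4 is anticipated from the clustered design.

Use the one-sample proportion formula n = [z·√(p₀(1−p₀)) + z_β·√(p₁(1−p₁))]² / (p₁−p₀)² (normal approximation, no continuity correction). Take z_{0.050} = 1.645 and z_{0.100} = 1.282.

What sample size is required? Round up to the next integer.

n = [z_α·√(p₀q₀) + z_β·√(p₁q₁)]² / (p₁ − p₀)²
  = [1.645·√(0.44·0.56) + 1.282·√(0.32·0.68)]² / (-0.12)²
  = [1.645·0.4964 + 1.282·0.4665]² / 0.0144
  = [1.4146]² / 0.0144
  = 138.96
Design effect: 1.4 × 138.96 = 194.54.
Round up → n = 195.

n = 195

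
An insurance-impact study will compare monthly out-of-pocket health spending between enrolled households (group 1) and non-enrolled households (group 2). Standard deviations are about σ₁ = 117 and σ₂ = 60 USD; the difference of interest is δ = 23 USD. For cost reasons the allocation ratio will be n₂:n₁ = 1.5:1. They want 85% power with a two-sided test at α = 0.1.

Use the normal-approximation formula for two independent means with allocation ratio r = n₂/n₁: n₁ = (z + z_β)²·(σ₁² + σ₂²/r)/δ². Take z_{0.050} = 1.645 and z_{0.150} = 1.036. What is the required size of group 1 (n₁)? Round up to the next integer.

n₁ = 219

n₁ = (z_{α/2} + z_β)² · (σ₁² + σ₂²/r) / δ²
   = (1.645 + 1.036)² · (117² + 60²/1.5) / 23²
   = 7.1878 · (13689 + 2400) / 529
   = 7.1878 · 16089 / 529
   = 218.61
Round up → n₁ = 219; n₂ = r·n₁ = 1.5 × 219 = 329.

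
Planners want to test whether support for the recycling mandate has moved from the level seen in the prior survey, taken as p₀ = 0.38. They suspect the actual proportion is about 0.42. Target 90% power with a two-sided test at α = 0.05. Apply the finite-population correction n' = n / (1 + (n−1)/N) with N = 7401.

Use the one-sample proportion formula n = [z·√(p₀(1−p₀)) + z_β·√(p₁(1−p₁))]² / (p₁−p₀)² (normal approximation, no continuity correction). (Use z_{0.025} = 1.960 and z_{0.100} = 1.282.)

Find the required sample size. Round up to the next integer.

n = [z_{α/2}·√(p₀q₀) + z_β·√(p₁q₁)]² / (p₁ − p₀)²
  = [1.960·√(0.38·0.62) + 1.282·√(0.42·0.58)]² / (0.04)²
  = [1.960·0.4854 + 1.282·0.4936]² / 0.0016
  = [1.5841]² / 0.0016
  = 1568.36
Finite-population correction (N = 7401): 1568.36 / (1 + (1568.36 − 1)/7401) = 1294.26.
Round up → n = 1295.

n = 1295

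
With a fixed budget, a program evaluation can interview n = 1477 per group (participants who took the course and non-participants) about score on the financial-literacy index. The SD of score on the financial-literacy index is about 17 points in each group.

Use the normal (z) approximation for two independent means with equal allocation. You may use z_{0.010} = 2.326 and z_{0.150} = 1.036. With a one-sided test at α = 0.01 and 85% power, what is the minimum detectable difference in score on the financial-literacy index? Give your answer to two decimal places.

Minimum detectable difference ≈ 2.10 points

δ = (z_α + z_β) · √((σ₁²+σ₂²)/n)
  = (2.326 + 1.036) · √(578/1477)
  = 3.362 · √0.39133
  = 3.362 · 0.6256
  = 2.1032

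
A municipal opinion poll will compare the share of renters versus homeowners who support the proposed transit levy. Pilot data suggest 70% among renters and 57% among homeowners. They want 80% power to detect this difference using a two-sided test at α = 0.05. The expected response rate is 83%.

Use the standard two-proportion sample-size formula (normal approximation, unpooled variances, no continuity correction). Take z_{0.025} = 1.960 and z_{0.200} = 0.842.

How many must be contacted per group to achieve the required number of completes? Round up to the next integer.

n = (z_{α/2} + z_β)² · [p₁(1−p₁) + p₂(1−p₂)] / (p₁ − p₂)²
  = (1.960 + 0.842)² · (0.70·0.30 + 0.57·0.43) / (0.13)²
  = (2.802)² · (0.2100 + 0.2451) / 0.0169
  = 7.8512 · 0.4551 / 0.0169
  = 211.43
Adjust for 83% response: 211.43 / 0.83 = 254.73.
Round up → n = 255 per group.

n = 255 per group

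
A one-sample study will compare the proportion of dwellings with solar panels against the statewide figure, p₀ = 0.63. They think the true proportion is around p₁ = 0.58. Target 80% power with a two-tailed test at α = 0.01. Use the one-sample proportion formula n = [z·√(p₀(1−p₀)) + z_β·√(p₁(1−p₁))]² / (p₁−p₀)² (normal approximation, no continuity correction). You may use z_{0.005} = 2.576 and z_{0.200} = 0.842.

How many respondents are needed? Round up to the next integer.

n = 1102

n = [z_{α/2}·√(p₀q₀) + z_β·√(p₁q₁)]² / (p₁ − p₀)²
  = [2.576·√(0.63·0.37) + 0.842·√(0.58·0.42)]² / (-0.05)²
  = [2.576·0.4828 + 0.842·0.4936]² / 0.0025
  = [1.6593]² / 0.0025
  = 1101.28
Round up → n = 1102.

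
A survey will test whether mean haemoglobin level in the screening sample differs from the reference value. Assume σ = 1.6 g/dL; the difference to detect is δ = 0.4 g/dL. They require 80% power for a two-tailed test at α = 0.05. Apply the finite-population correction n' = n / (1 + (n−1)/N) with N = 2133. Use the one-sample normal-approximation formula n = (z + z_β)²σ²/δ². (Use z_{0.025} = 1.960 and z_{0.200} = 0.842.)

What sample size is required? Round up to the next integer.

n = 119

n = (z_{α/2} + z_β)² · σ² / δ²
  = (1.960 + 0.842)² · 1.6² / 0.4²
  = 7.8512 · 2.56 / 0.16
  = 125.62
Finite-population correction (N = 2133): 125.62 / (1 + (125.62 − 1)/2133) = 118.69.
Round up → n = 119.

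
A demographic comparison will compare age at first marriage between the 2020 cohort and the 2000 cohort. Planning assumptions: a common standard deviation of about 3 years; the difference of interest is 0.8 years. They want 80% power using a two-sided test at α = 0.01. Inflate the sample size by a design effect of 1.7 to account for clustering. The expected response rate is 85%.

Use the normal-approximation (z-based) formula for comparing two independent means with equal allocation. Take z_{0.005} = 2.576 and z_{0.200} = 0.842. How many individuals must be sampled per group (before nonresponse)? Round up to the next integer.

n = 658 per group

n = (z_{α/2} + z_β)² · (σ₁² + σ₂²) / δ²
  = (2.576 + 0.842)² · (2·3² = 18) / 0.8²
  = 11.6827 · 18 / 0.64
  = 328.58
Design effect: 1.7 × 328.58 = 558.58.
Adjust for 85% response: 558.58 / 0.85 = 657.15.
Round up → n = 658 per group.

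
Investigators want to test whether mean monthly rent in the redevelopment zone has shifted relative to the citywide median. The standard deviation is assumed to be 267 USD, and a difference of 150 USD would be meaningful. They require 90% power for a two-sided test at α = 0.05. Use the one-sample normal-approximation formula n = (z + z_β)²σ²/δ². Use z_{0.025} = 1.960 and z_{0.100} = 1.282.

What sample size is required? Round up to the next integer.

n = (z_{α/2} + z_β)² · σ² / δ²
  = (1.960 + 1.282)² · 267² / 150²
  = 10.5106 · 71289 / 22500
  = 33.30
Round up → n = 34.

n = 34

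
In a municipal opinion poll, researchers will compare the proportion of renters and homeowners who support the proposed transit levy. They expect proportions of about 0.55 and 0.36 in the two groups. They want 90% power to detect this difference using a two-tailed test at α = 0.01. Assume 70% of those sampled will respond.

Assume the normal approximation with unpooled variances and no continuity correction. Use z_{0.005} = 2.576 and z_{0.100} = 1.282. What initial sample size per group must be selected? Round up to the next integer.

n = 282 per group

n = (z_{α/2} + z_β)² · [p₁(1−p₁) + p₂(1−p₂)] / (p₁ − p₂)²
  = (2.576 + 1.282)² · (0.55·0.45 + 0.36·0.64) / (0.19)²
  = (3.858)² · (0.2475 + 0.2304) / 0.0361
  = 14.8842 · 0.4779 / 0.0361
  = 197.04
Adjust for 70% response: 197.04 / 0.70 = 281.49.
Round up → n = 282 per group.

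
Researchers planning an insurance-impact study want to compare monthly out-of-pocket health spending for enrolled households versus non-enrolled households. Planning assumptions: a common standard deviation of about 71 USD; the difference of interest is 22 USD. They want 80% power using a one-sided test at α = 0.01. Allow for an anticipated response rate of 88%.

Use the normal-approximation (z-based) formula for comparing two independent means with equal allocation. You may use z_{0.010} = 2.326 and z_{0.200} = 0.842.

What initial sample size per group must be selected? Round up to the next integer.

n = (z_α + z_β)² · (σ₁² + σ₂²) / δ²
  = (2.326 + 0.842)² · (2·71² = 10082) / 22²
  = 10.0362 · 10082 / 484
  = 209.06
Adjust for 88% response: 209.06 / 0.88 = 237.57.
Round up → n = 238 per group.

n = 238 per group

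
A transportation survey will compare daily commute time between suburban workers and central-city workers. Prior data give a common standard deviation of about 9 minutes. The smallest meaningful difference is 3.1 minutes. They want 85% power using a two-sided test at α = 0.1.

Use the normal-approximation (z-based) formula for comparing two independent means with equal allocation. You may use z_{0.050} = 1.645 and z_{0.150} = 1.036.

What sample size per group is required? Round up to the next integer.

n = (z_{α/2} + z_β)² · (σ₁² + σ₂²) / δ²
  = (1.645 + 1.036)² · (2·9² = 162) / 3.1²
  = 7.1878 · 162 / 9.61
  = 121.17
Round up → n = 122 per group.

n = 122 per group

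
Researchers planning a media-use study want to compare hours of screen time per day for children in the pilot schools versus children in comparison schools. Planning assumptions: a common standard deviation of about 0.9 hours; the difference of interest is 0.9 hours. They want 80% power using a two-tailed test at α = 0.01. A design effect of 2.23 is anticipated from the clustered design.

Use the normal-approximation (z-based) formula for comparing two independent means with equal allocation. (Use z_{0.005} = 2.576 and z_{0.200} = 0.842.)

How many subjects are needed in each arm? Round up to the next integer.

n = 53 per group

n = (z_{α/2} + z_β)² · (σ₁² + σ₂²) / δ²
  = (2.576 + 0.842)² · (2·0.9² = 1.62) / 0.9²
  = 11.6827 · 1.62 / 0.81
  = 23.37
Design effect: 2.23 × 23.37 = 52.10.
Round up → n = 53 per group.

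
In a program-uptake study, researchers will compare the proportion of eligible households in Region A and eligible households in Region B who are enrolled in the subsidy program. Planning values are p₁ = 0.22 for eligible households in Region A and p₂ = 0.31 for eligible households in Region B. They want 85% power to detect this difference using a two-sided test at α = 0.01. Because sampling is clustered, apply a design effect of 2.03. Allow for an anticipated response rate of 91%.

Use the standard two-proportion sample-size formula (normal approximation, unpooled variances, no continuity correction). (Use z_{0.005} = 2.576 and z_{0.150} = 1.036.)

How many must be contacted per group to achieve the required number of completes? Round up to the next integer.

n = (z_{α/2} + z_β)² · [p₁(1−p₁) + p₂(1−p₂)] / (p₁ − p₂)²
  = (2.576 + 1.036)² · (0.22·0.78 + 0.31·0.69) / (-0.09)²
  = (3.612)² · (0.1716 + 0.2139) / 0.0081
  = 13.0465 · 0.3855 / 0.0081
  = 620.92
Design effect: 2.03 × 620.92 = 1260.47.
Adjust for 91% response: 1260.47 / 0.91 = 1385.13.
Round up → n = 1386 per group.

n = 1386 per group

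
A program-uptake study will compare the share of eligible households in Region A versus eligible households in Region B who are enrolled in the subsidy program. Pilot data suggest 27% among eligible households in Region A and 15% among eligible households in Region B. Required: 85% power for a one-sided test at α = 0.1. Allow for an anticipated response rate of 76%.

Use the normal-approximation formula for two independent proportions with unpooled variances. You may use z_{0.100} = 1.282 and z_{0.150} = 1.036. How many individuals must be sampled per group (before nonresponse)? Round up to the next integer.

n = (z_α + z_β)² · [p₁(1−p₁) + p₂(1−p₂)] / (p₁ − p₂)²
  = (1.282 + 1.036)² · (0.27·0.73 + 0.15·0.85) / (0.12)²
  = (2.318)² · (0.1971 + 0.1275) / 0.0144
  = 5.3731 · 0.3246 / 0.0144
  = 121.12
Adjust for 76% response: 121.12 / 0.76 = 159.37.
Round up → n = 160 per group.

n = 160 per group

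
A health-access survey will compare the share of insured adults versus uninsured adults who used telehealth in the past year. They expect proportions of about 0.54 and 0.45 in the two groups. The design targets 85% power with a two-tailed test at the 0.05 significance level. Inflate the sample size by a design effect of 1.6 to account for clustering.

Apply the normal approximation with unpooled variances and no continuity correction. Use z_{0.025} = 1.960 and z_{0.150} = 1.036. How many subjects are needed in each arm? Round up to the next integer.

n = (z_{α/2} + z_β)² · [p₁(1−p₁) + p₂(1−p₂)] / (p₁ − p₂)²
  = (1.960 + 1.036)² · (0.54·0.46 + 0.45·0.55) / (0.09)²
  = (2.996)² · (0.2484 + 0.2475) / 0.0081
  = 8.9760 · 0.4959 / 0.0081
  = 549.53
Design effect: 1.6 × 549.53 = 879.25.
Round up → n = 880 per group.

n = 880 per group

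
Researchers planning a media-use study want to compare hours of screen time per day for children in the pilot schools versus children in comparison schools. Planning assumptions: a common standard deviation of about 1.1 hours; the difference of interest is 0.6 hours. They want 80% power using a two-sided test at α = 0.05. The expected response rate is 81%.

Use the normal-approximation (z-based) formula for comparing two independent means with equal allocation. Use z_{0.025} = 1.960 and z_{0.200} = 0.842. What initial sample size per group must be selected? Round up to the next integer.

n = 66 per group

n = (z_{α/2} + z_β)² · (σ₁² + σ₂²) / δ²
  = (1.960 + 0.842)² · (2·1.1² = 2.42) / 0.6²
  = 7.8512 · 2.42 / 0.36
  = 52.78
Adjust for 81% response: 52.78 / 0.81 = 65.16.
Round up → n = 66 per group.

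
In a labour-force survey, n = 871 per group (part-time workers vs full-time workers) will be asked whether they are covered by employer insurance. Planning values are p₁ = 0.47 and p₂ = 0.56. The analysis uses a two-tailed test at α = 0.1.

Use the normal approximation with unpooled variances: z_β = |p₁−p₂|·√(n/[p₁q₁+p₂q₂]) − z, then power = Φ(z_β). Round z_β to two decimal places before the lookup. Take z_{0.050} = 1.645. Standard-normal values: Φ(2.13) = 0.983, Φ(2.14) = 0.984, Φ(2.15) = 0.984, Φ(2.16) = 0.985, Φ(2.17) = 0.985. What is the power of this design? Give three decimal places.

Power ≈ 0.983

z_β = |p₁−p₂|·√(n/[p₁q₁+p₂q₂]) − z_{α/2}
    = 0.09 · √(871/0.4955) − 1.645
    = 0.09 · 41.9264 − 1.645
    = 3.7734 − 1.645 = 2.1284 → 2.13
Power = Φ(2.13) = 0.983.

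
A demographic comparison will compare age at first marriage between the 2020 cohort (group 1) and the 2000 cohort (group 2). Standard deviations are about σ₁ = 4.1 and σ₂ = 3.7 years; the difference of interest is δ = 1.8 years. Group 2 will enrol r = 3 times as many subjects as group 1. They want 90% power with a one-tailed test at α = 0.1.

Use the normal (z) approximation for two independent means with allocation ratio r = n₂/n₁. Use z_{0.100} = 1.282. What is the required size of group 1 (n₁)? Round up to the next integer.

n₁ = 44

n₁ = (z_α + z_β)² · (σ₁² + σ₂²/r) / δ²
   = (1.282 + 1.282)² · (4.1² + 3.7²/3) / 1.8²
   = 6.5741 · (16.81 + 4.5633) / 3.24
   = 6.5741 · 21.3733 / 3.24
   = 43.37
Round up → n₁ = 44; n₂ = r·n₁ = 3 × 44 = 132.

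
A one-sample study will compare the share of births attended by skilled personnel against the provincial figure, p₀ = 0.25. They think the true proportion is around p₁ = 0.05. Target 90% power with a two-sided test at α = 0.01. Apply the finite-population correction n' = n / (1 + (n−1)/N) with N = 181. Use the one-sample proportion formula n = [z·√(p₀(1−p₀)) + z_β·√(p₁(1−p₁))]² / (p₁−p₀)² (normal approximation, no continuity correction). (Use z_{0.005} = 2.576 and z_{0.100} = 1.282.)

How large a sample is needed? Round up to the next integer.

n = 39

n = [z_{α/2}·√(p₀q₀) + z_β·√(p₁q₁)]² / (p₁ − p₀)²
  = [2.576·√(0.25·0.75) + 1.282·√(0.05·0.95)]² / (-0.20)²
  = [2.576·0.4330 + 1.282·0.2179]² / 0.0400
  = [1.3948]² / 0.0400
  = 48.64
Finite-population correction (N = 181): 48.64 / (1 + (48.64 − 1)/181) = 38.51.
Round up → n = 39.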